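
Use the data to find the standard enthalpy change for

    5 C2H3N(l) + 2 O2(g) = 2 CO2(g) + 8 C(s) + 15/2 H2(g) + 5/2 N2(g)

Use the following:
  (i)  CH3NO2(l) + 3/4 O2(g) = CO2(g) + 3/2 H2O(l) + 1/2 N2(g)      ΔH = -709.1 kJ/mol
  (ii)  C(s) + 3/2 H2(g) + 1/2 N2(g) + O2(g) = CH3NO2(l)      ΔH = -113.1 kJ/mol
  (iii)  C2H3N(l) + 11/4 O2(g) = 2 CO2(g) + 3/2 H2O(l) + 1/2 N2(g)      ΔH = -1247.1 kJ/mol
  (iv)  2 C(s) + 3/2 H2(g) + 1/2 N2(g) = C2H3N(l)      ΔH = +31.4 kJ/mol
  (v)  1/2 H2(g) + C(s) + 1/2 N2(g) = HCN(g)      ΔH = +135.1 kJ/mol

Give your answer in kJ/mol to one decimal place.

ΔH = -944.0 kJ/mol

(i) reversed and × 2: (-2)·(-709.1) = +1418.2 kJ/mol
(ii) reversed and × 2: (-2)·(-113.1) = +226.2 kJ/mol
(iii) × 2: (2)·(-1247.1) = -2494.2 kJ/mol
(iv) reversed and × 3: (-3)·(+31.4) = -94.2 kJ/mol
(v): not needed (HCN(g) appears nowhere else).
ΔH = (+1418.2) + (+226.2) + (-2494.2) + (-94.2) = -944.0 kJ/mol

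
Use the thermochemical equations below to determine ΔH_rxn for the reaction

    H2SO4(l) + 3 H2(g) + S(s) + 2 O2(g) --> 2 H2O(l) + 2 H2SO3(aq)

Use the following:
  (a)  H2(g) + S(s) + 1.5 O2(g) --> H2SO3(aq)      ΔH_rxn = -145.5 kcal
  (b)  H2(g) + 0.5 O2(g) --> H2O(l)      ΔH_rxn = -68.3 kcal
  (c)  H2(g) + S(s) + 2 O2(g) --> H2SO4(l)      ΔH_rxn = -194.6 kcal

(a) × 2 (scale by 2 for the 2 H2SO3(aq)): (2)·(-145.5) = -291.0 kcal
(b) × 2 (scale by 2 for the 2 H2O(l)): (2)·(-68.3) = -136.6 kcal
(c) reversed (reverse to put H2SO4(l) on the reactant side): +194.6 kcal
ΔH_rxn = (-291.0) + (-136.6) + (+194.6) = -233.0 kcal

ΔH_rxn = -233.0 kcal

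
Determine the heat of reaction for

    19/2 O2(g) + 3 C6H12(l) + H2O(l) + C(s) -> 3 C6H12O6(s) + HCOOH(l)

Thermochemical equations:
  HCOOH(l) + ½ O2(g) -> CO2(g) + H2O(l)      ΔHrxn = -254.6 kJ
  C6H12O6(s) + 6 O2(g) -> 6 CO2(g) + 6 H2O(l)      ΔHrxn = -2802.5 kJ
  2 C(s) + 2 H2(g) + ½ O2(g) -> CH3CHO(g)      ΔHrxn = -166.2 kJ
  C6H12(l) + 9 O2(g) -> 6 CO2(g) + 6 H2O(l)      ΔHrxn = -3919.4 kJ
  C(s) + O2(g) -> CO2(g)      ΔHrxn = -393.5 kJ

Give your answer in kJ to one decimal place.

ΔHrxn = -3489.6 kJ

equation 1 reversed (reverse to put HCOOH(l) on the product side): +254.6 kJ
equation 2 reversed and × 3 (C6H12O6(s) must end up as a product; ×3 to match 3 C6H12O6(s) in the target): (-3)·(-2802.5) = +8407.5 kJ
equation 3: not needed (H2(g) appears nowhere else).
equation 4 × 3 (×3 to match 3 C6H12(l) in the target): (3)·(-3919.4) = -11758.2 kJ
equation 5 as written: -393.5 kJ
ΔHrxn = (-1)·(-254.6) + (-3)·(-2802.5) + (3)·(-3919.4) + (1)·(-393.5) = -3489.6 kJ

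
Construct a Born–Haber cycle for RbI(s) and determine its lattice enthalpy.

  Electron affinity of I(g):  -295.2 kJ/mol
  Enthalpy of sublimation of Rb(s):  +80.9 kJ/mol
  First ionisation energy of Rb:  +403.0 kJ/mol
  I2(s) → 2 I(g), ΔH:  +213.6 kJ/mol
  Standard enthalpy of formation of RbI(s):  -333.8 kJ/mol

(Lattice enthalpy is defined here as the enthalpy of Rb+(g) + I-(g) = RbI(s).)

ΔHf° = 1·ΔHsub + 1·(ΣIE) + 1/2·D(I2) + 1·EA + U
-333.8 = 1·(+80.9) + 1·(+403.0) + 1/2·(+213.6) + 1·(-295.2) + U
U = -333.8 − (+295.5) = -629.3 kJ/mol

U = -629.3 kJ/mol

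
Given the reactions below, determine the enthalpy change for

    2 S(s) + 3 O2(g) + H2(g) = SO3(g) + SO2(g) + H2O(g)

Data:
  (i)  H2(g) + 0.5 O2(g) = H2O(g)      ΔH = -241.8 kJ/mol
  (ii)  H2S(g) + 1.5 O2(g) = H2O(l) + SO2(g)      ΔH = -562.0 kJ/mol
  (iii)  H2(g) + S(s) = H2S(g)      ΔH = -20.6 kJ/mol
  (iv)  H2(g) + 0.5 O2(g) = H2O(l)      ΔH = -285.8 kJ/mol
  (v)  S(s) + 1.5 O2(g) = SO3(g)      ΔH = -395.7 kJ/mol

(i) as written: -241.8 kJ/mol
(ii) as written: -562.0 kJ/mol
(iii) as written: -20.6 kJ/mol
(iv) reversed: +285.8 kJ/mol
(v) as written: -395.7 kJ/mol
Combining the equations, ΔH = (1)·(-241.8) + (1)·(-562.0) + (1)·(-20.6) + (-1)·(-285.8) + (1)·(-395.7) = -934.3 kJ/mol

ΔH = -934.3 kJ/mol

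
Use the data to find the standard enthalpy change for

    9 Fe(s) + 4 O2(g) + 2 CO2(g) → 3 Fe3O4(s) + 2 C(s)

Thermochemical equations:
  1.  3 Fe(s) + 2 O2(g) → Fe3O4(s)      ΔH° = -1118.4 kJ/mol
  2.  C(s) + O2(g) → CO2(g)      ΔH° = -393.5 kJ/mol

eq. 1 × 3 (×3 to match 3 Fe3O4(s) in the target): (3)·(-1118.4) = -3355.2 kJ/mol
eq. 2 reversed and × 2 (CO2(g) must end up as a reactant; scale by 2 for the 2 CO2(g)): (-2)·(-393.5) = +787.0 kJ/mol
ΔH° = (3)·(-1118.4) + (-2)·(-393.5) = -2568.2 kJ/mol

ΔH° = -2568.2 kJ/mol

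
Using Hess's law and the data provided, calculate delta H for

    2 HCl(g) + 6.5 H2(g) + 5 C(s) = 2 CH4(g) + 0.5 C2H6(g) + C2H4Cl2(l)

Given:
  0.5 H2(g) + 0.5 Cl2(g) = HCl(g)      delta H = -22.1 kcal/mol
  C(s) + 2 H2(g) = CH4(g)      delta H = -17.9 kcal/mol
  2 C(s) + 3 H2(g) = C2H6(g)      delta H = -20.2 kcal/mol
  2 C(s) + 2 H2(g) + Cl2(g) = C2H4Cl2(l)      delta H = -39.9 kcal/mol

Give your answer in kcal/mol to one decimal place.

delta H = -41.6 kcal/mol

equation 1 reversed and × 2 (HCl(g) must end up as a reactant; scale by 2 for the 2 HCl(g)): (-2)·(-22.1) = +44.2 kcal/mol
equation 2 × 2 (scale by 2 for the 2 CH4(g)): (2)·(-17.9) = -35.8 kcal/mol
equation 3 × 1/2 (×1/2 to match 1/2 C2H6(g) in the target): (1/2)·(-20.2) = -10.1 kcal/mol
equation 4 as written (C2H4Cl2(l) already on the product side): -39.9 kcal/mol
delta H = (+44.2) + (-35.8) + (-10.1) + (-39.9) = -41.6 kcal/mol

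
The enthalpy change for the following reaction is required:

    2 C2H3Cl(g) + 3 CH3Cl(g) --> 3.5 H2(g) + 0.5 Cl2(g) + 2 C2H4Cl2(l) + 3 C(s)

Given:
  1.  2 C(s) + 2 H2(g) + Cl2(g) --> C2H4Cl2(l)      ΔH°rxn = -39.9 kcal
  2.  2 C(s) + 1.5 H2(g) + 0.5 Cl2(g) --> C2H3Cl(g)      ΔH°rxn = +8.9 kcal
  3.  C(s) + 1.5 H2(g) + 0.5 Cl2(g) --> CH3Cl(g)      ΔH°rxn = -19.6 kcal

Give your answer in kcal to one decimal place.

eq. 1 × 2: (2)·(-39.9) = -79.8 kcal
eq. 2 reversed and × 2: (-2)·(+8.9) = -17.8 kcal
eq. 3 reversed and × 3: (-3)·(-19.6) = +58.8 kcal
By Hess's law, ΔH°rxn = (-79.8) + (-17.8) + (+58.8) = -38.8 kcal

ΔH°rxn = -38.8 kcal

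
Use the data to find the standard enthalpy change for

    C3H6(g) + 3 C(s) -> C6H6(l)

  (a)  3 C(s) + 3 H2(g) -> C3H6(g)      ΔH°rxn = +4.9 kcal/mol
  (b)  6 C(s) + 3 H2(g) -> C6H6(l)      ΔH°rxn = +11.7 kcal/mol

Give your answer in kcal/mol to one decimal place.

(a) reversed: -4.9 kcal/mol
(b) as written: +11.7 kcal/mol
By Hess's law, ΔH°rxn = (-1)·(+4.9) + (1)·(+11.7) = 6.8 kcal/mol

ΔH°rxn = 6.8 kcal/mol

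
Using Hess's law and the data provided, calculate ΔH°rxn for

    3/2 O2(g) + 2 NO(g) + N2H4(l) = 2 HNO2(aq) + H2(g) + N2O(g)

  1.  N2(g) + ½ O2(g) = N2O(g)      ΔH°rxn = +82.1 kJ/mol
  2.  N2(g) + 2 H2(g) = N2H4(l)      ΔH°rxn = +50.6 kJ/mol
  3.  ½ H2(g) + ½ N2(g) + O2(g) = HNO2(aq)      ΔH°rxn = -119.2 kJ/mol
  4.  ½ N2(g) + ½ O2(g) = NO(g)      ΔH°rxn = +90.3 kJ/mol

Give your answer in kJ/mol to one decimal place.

eq. 1 as written: +82.1 kJ/mol
eq. 2 reversed: -50.6 kJ/mol
eq. 3 × 2: (2)·(-119.2) = -238.4 kJ/mol
eq. 4 reversed and × 2: (-2)·(+90.3) = -180.6 kJ/mol
Summing the manipulated equations, ΔH°rxn = (+82.1) + (-50.6) + (-238.4) + (-180.6) = -387.5 kJ/mol

ΔH°rxn = -387.5 kJ/mol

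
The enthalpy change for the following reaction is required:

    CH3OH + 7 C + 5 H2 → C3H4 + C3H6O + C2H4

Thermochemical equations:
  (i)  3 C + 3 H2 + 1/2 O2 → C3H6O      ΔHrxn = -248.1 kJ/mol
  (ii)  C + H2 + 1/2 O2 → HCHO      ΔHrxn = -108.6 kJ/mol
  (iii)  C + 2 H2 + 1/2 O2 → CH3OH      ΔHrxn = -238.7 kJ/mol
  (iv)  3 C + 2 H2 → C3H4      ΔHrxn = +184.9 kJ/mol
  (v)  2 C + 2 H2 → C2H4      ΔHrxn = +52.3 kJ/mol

(i) as written (C3H6O already on the product side): -248.1 kJ/mol
(ii): not needed (HCHO appears nowhere else).
(iii) reversed (CH3OH must end up as a reactant): +238.7 kJ/mol
(iv) as written (C3H4 already on the product side): +184.9 kJ/mol
(v) as written (C2H4 already on the product side): +52.3 kJ/mol
ΔHrxn = (1)·(-248.1) + (-1)·(-238.7) + (1)·(+184.9) + (1)·(+52.3) = 227.8 kJ/mol

ΔHrxn = 227.8 kJ/mol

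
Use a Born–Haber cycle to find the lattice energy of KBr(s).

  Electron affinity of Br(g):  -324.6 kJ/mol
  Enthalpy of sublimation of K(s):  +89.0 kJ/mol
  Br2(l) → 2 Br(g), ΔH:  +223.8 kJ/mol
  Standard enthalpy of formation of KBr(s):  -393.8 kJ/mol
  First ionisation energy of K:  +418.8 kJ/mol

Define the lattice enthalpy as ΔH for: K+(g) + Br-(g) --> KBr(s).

U = -688.9 kJ/mol

ΔHf° = 1·ΔHsub + 1·(ΣIE) + 1/2·D(Br2) + 1·EA + U
-393.8 = 1·(+89.0) + 1·(+418.8) + 1/2·(+223.8) + 1·(-324.6) + U
U = -393.8 − (+295.1) = -688.9 kJ/mol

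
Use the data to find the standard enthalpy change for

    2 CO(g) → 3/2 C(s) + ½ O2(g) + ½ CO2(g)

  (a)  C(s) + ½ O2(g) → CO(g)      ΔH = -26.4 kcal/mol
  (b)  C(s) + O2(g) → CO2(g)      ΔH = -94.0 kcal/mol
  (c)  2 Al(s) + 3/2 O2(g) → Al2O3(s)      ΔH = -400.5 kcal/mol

(a) reversed and × 2 (reverse to put CO(g) on the reactant side; scale by 2 for the 2 CO(g)): (-2)·(-26.4) = +52.8 kcal/mol
(b) × 1/2 (×1/2 to match 1/2 CO2(g) in the target): (1/2)·(-94.0) = -47.0 kcal/mol
(c): not needed (Al(s) appears nowhere else).
ΔH = (-2)·(-26.4) + (1/2)·(-94.0) = 5.8 kcal/mol

ΔH = 5.8 kcal/mol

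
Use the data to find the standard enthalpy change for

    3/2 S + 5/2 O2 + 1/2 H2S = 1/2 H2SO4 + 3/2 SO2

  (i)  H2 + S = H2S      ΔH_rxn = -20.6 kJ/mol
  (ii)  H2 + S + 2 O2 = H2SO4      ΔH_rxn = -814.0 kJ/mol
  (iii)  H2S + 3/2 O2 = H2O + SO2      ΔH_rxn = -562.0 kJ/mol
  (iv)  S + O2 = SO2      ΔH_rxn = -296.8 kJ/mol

(i) reversed and × 1/2: (-1/2)·(-20.6) = +10.3 kJ/mol
(ii) × 1/2 (scale by 1/2 for the 1/2 H2SO4): (1/2)·(-814.0) = -407.0 kJ/mol
(iii): not needed (H2O appears nowhere else).
(iv) × 3/2: (3/2)·(-296.8) = -445.2 kJ/mol
ΔH_rxn = (-1/2)·(-20.6) + (1/2)·(-814.0) + (3/2)·(-296.8) = -841.9 kJ/mol

ΔH_rxn = -841.9 kJ/mol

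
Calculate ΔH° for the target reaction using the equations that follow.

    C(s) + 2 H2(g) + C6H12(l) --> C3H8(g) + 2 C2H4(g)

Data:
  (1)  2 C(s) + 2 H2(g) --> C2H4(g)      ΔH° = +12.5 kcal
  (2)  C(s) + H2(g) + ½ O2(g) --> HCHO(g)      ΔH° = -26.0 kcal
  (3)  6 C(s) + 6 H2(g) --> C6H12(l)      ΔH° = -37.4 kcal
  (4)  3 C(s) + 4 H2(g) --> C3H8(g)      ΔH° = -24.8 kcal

ΔH° = 37.6 kcal

(1) × 2 (scale by 2 for the 2 C2H4(g)): (2)·(+12.5) = +25.0 kcal
(2): not needed (O2(g) appears nowhere else).
(3) reversed (reverse to put C6H12(l) on the reactant side): +37.4 kcal
(4) as written (C3H8(g) already on the product side): -24.8 kcal
By Hess's law, ΔH° = (2)·(+12.5) + (-1)·(-37.4) + (1)·(-24.8) = 37.6 kcal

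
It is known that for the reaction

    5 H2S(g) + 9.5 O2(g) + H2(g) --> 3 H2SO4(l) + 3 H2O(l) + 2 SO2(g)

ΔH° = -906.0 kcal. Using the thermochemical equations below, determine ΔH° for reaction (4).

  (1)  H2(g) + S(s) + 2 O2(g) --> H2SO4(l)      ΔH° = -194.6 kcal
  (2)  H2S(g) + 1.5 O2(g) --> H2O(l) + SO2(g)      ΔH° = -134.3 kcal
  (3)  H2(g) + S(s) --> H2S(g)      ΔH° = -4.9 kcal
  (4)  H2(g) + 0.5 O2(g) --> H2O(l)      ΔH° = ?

(1) × 3 (×3 to match 3 H2SO4(l) in the target): (3)·(-194.6) = -583.8 kcal
(2) × 2 (scale by 2 for the 2 SO2(g)): (2)·(-134.3) = -268.6 kcal
(3) reversed and × 3: (-3)·(-4.9) = +14.7 kcal
(4) as written: contributes x
-906.0 = (-583.8) + (-268.6) + (+14.7) + x
x = (-906.0 − (-837.7)) / (1) = -68.3 kcal

ΔH° = -68.3 kcal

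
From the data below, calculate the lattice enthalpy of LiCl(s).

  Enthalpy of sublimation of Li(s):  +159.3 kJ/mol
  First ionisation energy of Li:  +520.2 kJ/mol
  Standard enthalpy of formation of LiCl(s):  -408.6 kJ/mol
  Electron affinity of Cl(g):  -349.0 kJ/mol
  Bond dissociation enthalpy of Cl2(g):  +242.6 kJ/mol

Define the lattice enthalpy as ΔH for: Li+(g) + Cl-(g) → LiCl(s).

U = -860.4 kJ/mol

ΔHf° = 1·ΔHsub + 1·(ΣIE) + 1/2·D(Cl2) + 1·EA + U
-408.6 = 1·(+159.3) + 1·(+520.2) + 1/2·(+242.6) + 1·(-349.0) + U
U = -408.6 − (+451.8) = -860.4 kJ/mol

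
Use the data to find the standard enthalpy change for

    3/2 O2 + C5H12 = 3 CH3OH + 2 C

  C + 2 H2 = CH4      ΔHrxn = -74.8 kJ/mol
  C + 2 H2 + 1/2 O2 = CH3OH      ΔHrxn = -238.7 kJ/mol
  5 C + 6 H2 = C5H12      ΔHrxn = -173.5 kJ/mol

equation 1: not needed.
equation 2 × 3: (3)·(-238.7) = -716.1 kJ/mol
equation 3 reversed: +173.5 kJ/mol
ΔHrxn = (3)·(-238.7) + (-1)·(-173.5) = -542.6 kJ/mol

ΔHrxn = -542.6 kJ/mol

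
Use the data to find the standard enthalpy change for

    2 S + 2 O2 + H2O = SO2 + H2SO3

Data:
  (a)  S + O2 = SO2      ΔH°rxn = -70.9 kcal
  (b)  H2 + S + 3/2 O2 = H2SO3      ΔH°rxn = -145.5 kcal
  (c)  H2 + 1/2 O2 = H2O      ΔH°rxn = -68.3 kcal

ΔH°rxn = -148.1 kcal

(a) as written: -70.9 kcal
(b) as written: -145.5 kcal
(c) reversed: +68.3 kcal
ΔH°rxn = (1)·(-70.9) + (1)·(-145.5) + (-1)·(-68.3) = -148.1 kcal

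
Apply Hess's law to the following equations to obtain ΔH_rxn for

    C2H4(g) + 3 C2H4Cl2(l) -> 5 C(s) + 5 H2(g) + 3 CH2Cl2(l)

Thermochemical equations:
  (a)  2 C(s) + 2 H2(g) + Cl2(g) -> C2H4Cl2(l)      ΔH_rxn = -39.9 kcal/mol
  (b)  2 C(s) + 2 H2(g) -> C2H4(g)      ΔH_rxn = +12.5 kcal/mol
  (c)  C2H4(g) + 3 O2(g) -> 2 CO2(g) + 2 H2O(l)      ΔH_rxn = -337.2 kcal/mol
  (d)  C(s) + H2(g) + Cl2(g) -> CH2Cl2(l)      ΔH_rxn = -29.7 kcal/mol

(a) reversed and × 3: (-3)·(-39.9) = +119.7 kcal/mol
(b) reversed: -12.5 kcal/mol
(c): not needed.
(d) × 3: (3)·(-29.7) = -89.1 kcal/mol
Summing the manipulated equations, ΔH_rxn = (+119.7) + (-12.5) + (-89.1) = 18.1 kcal/mol

ΔH_rxn = 18.1 kcal/mol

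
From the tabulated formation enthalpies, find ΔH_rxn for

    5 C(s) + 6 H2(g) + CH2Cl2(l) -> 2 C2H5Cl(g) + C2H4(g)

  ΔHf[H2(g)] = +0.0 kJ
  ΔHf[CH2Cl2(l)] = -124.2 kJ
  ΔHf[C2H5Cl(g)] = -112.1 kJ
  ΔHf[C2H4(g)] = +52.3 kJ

ΔH_rxn = -47.7 kJ

Products: 2·(-112.1) + 1·(+52.3) = -171.9
Reactants: 5·(+0.0) + 6·(+0.0) + 1·(-124.2) = -124.2
ΔH_rxn = (-171.9) − (-124.2) = -47.7 kJ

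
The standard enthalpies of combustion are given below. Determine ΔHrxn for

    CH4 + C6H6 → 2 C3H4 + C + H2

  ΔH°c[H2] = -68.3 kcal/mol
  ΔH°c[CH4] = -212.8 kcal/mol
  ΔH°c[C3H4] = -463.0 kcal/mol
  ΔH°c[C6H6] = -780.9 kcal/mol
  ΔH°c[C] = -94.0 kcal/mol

Using ΔH = Σ nΔHc°(reactants) − Σ nΔHc°(products):
= [1·(-212.8) + 1·(-780.9)] − [2·(-463.0) + 1·(-94.0) + 1·(-68.3)]
= 94.6 kcal/mol

ΔHrxn = 94.6 kcal/mol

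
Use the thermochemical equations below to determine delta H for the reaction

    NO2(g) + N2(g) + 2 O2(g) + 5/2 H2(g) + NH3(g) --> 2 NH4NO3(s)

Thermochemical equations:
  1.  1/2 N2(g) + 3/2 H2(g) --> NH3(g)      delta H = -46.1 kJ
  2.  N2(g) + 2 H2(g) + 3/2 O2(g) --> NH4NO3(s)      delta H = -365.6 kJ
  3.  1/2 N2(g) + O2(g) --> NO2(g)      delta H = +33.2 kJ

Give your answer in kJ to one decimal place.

delta H = -718.3 kJ

eq. 1 reversed (reverse to put NH3(g) on the reactant side): +46.1 kJ
eq. 2 × 2 (scale by 2 for the 2 NH4NO3(s)): (2)·(-365.6) = -731.2 kJ
eq. 3 reversed (reverse to put NO2(g) on the reactant side): -33.2 kJ
Summing the manipulated equations, delta H = (+46.1) + (-731.2) + (-33.2) = -718.3 kJ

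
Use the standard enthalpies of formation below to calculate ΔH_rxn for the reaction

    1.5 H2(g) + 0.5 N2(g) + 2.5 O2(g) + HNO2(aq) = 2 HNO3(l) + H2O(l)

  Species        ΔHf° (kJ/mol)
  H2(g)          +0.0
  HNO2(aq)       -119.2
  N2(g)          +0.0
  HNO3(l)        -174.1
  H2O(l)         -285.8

Products: 2·(-174.1) + 1·(-285.8) = -634.0
Reactants: 3/2·(+0.0) + 1/2·(+0.0) + 5/2·(+0.0) + 1·(-119.2) = -119.2
ΔH_rxn = (-634.0) − (-119.2) = -514.8 kJ/mol

ΔH_rxn = -514.8 kJ/mol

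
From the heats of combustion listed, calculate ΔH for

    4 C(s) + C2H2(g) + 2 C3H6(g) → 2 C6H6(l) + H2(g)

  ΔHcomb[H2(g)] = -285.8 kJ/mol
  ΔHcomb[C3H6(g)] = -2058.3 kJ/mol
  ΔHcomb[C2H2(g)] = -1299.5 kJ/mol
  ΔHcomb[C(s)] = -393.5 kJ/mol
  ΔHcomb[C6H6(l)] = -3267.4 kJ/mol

ΔH = -169.5 kJ/mol

With combustion enthalpies, reactants minus products:
= [4·(-393.5) + 1·(-1299.5) + 2·(-2058.3)] − [2·(-3267.4) + 1·(-285.8)]
= -169.5 kJ/mol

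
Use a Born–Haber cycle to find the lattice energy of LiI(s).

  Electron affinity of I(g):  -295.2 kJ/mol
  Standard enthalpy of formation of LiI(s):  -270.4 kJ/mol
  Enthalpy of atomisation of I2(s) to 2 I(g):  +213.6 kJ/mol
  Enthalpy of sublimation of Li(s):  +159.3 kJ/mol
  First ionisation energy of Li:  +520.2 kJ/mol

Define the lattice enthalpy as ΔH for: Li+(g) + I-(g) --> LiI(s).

U = -761.5 kJ/mol

ΔHf° = 1·ΔHsub + 1·(ΣIE) + 1/2·D(I2) + 1·EA + U
-270.4 = 1·(+159.3) + 1·(+520.2) + 1/2·(+213.6) + 1·(-295.2) + U
U = -270.4 − (+491.1) = -761.5 kJ/mol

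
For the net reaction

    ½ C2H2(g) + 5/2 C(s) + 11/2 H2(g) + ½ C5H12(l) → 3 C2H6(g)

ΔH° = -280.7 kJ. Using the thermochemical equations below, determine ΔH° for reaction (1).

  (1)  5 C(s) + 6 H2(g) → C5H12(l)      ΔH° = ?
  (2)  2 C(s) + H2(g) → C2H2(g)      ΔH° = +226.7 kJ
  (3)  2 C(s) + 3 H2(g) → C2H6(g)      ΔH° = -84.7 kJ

(1) reversed and × 1/2: contributes −1/2·x
(2) reversed and × 1/2: (-1/2)·(+226.7) = -113.35 kJ
(3) × 3: (3)·(-84.7) = -254.1 kJ
-280.7 = (-113.35) + (-254.1) − 1/2·x
x = (-280.7 − (-367.45)) / (-1/2) = -173.5 kJ

ΔH° = -173.5 kJ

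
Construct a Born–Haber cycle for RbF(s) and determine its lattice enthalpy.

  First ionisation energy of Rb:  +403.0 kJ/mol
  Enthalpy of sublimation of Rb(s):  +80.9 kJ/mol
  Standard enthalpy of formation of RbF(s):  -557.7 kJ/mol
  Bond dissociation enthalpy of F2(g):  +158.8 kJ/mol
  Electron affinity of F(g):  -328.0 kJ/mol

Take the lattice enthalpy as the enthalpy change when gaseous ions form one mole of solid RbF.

U = -793.0 kJ/mol

ΔHf° = 1·ΔHsub + 1·(ΣIE) + 1/2·D(F2) + 1·EA + U
-557.7 = 1·(+80.9) + 1·(+403.0) + 1/2·(+158.8) + 1·(-328.0) + U
U = -557.7 − (+235.3) = -793.0 kJ/mol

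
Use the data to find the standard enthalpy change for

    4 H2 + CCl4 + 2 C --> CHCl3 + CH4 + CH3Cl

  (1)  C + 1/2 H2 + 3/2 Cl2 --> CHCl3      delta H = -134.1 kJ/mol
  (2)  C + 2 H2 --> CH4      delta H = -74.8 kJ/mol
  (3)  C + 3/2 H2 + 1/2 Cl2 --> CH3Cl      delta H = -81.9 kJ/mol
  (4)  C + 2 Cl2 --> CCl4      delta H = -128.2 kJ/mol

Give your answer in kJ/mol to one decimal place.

(1) as written (CHCl3 already on the product side): -134.1 kJ/mol
(2) as written (CH4 already on the product side): -74.8 kJ/mol
(3) as written (CH3Cl already on the product side): -81.9 kJ/mol
(4) reversed (reverse to put CCl4 on the reactant side): +128.2 kJ/mol
Since enthalpy is a state function, delta H = (1)·(-134.1) + (1)·(-74.8) + (1)·(-81.9) + (-1)·(-128.2) = -162.6 kJ/mol

delta H = -162.6 kJ/mol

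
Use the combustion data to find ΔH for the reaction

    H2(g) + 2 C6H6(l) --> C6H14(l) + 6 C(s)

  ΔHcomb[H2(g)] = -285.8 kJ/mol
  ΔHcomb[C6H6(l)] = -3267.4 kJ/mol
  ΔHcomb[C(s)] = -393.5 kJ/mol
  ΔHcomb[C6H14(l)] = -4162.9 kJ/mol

Using ΔH = Σ nΔHc°(reactants) − Σ nΔHc°(products):
= [1·(-285.8) + 2·(-3267.4)] − [1·(-4162.9) + 6·(-393.5)]
= -296.7 kJ/mol

ΔH = -296.7 kJ/mol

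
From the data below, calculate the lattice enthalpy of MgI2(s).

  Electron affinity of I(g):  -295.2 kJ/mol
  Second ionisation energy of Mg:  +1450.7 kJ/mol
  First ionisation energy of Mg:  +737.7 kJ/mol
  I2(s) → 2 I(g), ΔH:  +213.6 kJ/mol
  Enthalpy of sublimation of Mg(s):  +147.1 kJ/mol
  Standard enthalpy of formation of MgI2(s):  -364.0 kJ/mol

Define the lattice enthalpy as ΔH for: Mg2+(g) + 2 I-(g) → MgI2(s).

ΔHf° = 1·ΔHsub + 1·(ΣIE) + 1·D(I2) + 2·EA + U
-364.0 = 1·(+147.1) + 1·(+2188.4) + 1·(+213.6) + 2·(-295.2) + U
U = -364.0 − (+1958.7) = -2322.7 kJ/mol

U = -2322.7 kJ/mol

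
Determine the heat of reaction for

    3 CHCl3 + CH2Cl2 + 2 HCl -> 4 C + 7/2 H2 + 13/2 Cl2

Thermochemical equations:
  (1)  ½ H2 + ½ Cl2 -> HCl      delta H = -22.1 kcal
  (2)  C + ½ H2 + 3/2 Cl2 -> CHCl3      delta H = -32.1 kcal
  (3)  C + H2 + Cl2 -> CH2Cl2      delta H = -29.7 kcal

delta H = 170.2 kcal

(1) reversed and × 2: (-2)·(-22.1) = +44.2 kcal
(2) reversed and × 3: (-3)·(-32.1) = +96.3 kcal
(3) reversed: +29.7 kcal
By Hess's law, delta H = (-2)·(-22.1) + (-3)·(-32.1) + (-1)·(-29.7) = 170.2 kcal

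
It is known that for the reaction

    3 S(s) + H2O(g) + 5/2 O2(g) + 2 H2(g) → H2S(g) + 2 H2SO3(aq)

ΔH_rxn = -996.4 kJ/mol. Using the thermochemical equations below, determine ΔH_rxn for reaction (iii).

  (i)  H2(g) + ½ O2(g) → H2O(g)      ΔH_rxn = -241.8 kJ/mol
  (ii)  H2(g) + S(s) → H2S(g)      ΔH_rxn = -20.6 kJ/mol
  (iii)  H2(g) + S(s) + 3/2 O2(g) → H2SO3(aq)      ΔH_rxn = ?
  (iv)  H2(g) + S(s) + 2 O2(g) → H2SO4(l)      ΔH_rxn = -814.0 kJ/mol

(i) reversed: +241.8 kJ/mol
(ii) as written: -20.6 kJ/mol
(iii) × 2: contributes 2·x
(iv): not needed.
-996.4 = (+241.8) + (-20.6) + 2·x
x = (-996.4 − (+221.2)) / (2) = -608.8 kJ/mol

ΔH_rxn = -608.8 kJ/mol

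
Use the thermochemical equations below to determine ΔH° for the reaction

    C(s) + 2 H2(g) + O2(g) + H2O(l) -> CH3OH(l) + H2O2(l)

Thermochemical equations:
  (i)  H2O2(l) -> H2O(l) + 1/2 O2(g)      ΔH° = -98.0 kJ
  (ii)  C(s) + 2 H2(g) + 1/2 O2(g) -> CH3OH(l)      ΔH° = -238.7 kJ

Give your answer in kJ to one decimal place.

ΔH° = -140.7 kJ

(i) reversed: +98.0 kJ
(ii) as written: -238.7 kJ
ΔH° = (-1)·(-98.0) + (1)·(-238.7) = -140.7 kJ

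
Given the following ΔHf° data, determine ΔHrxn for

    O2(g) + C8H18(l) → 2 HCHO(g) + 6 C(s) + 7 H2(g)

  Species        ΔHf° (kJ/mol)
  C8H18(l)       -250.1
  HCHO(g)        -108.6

Products: 2·(-108.6) + 6·(+0.0) + 7·(+0.0) = -217.2
Reactants: 1·(+0.0) + 1·(-250.1) = -250.1
ΔHrxn = (-217.2) − (-250.1) = 32.9 kJ/mol

ΔHrxn = 32.9 kJ/mol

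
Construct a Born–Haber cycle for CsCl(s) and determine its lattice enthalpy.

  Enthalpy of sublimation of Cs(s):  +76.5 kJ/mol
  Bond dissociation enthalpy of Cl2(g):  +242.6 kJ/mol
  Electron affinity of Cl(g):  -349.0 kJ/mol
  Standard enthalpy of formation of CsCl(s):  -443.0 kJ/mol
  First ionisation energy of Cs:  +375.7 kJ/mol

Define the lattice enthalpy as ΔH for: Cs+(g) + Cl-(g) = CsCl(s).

U = -667.5 kJ/mol

ΔHf° = 1·ΔHsub + 1·(ΣIE) + 1/2·D(Cl2) + 1·EA + U
-443.0 = 1·(+76.5) + 1·(+375.7) + 1/2·(+242.6) + 1·(-349.0) + U
U = -443.0 − (+224.5) = -667.5 kJ/mol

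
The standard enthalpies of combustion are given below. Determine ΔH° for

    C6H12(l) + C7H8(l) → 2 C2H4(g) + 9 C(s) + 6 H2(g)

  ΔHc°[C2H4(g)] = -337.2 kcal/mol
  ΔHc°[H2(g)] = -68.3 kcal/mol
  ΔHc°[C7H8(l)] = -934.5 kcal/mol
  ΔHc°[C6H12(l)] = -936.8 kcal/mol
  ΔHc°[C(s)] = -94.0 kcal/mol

ΔH° = 58.9 kcal/mol

Using ΔH = Σ nΔHc°(reactants) − Σ nΔHc°(products):
= [1·(-936.8) + 1·(-934.5)] − [2·(-337.2) + 9·(-94.0) + 6·(-68.3)]
= 58.9 kcal/mol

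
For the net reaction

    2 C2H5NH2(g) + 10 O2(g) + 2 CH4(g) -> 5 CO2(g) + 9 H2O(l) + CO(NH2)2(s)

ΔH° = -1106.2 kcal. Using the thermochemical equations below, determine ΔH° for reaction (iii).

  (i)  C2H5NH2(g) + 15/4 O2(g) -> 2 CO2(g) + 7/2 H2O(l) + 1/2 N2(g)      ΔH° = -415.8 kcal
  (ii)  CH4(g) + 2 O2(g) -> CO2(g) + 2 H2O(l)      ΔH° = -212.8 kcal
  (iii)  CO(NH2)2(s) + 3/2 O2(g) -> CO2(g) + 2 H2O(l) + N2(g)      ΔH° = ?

ΔH° = -151.0 kcal

(i) × 2: (2)·(-415.8) = -831.6 kcal
(ii) × 2: (2)·(-212.8) = -425.6 kcal
(iii) reversed: contributes −x
-1106.2 = (-831.6) + (-425.6) − x
x = (-1106.2 − (-1257.2)) / (-1) = -151.0 kcal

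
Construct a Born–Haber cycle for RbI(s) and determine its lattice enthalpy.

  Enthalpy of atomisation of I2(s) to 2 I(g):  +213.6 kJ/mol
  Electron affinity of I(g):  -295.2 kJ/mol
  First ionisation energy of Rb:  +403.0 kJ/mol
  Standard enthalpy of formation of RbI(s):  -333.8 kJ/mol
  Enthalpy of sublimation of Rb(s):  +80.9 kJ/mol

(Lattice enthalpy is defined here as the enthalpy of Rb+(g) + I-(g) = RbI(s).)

U = -629.3 kJ/mol

ΔHf° = 1·ΔHsub + 1·(ΣIE) + 1/2·D(I2) + 1·EA + U
-333.8 = 1·(+80.9) + 1·(+403.0) + 1/2·(+213.6) + 1·(-295.2) + U
U = -333.8 − (+295.5) = -629.3 kJ/mol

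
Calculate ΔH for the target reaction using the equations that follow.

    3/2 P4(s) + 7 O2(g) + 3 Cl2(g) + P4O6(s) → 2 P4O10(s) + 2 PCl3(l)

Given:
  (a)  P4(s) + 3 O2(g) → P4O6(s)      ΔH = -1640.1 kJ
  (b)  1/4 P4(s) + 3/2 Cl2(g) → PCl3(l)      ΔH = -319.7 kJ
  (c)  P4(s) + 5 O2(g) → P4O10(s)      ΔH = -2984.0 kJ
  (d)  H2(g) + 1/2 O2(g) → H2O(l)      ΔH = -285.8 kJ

(a) reversed: +1640.1 kJ
(b) × 2: (2)·(-319.7) = -639.4 kJ
(c) × 2: (2)·(-2984.0) = -5968.0 kJ
(d): not needed.
Summing the manipulated equations, ΔH = (+1640.1) + (-639.4) + (-5968.0) = -4967.3 kJ

ΔH = -4967.3 kJ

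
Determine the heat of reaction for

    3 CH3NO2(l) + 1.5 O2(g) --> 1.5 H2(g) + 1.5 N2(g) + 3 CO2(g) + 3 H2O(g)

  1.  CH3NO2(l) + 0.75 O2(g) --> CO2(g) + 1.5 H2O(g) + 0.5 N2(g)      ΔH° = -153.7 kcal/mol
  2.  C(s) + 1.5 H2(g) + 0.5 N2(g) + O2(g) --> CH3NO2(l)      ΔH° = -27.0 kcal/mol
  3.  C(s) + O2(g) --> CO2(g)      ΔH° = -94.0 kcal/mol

eq. 1 × 2: (2)·(-153.7) = -307.4 kcal/mol
eq. 2 reversed: +27.0 kcal/mol
eq. 3 as written: -94.0 kcal/mol
Combining the equations, ΔH° = (2)·(-153.7) + (-1)·(-27.0) + (1)·(-94.0) = -374.4 kcal/mol

ΔH° = -374.4 kcal/mol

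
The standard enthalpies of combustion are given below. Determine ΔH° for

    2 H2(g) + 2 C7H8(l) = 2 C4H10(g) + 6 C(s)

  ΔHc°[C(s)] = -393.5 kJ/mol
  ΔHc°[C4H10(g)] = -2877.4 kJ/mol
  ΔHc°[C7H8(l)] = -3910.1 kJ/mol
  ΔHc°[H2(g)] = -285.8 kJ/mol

ΔH° = -276.0 kJ/mol

Using ΔH = Σ nΔHc°(reactants) − Σ nΔHc°(products):
= [2·(-285.8) + 2·(-3910.1)] − [2·(-2877.4) + 6·(-393.5)]
= -276.0 kJ/mol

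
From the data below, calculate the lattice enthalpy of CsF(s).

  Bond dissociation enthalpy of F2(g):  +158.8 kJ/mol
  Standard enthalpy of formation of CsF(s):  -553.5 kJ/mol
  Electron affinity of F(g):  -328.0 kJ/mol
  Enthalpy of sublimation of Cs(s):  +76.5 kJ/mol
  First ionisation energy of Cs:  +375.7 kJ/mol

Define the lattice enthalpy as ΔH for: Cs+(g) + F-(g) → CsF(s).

ΔHf° = 1·ΔHsub + 1·(ΣIE) + 1/2·D(F2) + 1·EA + U
-553.5 = 1·(+76.5) + 1·(+375.7) + 1/2·(+158.8) + 1·(-328.0) + U
U = -553.5 − (+203.6) = -757.1 kJ/mol

U = -757.1 kJ/mol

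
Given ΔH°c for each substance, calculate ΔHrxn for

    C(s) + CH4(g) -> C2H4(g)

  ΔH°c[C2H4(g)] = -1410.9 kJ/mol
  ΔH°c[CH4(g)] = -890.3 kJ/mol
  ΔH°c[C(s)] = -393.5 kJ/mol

ΔHrxn = 127.1 kJ/mol

Using ΔH = Σ nΔHc°(reactants) − Σ nΔHc°(products):
= [1·(-393.5) + 1·(-890.3)] − [1·(-1410.9)]
= 127.1 kJ/mol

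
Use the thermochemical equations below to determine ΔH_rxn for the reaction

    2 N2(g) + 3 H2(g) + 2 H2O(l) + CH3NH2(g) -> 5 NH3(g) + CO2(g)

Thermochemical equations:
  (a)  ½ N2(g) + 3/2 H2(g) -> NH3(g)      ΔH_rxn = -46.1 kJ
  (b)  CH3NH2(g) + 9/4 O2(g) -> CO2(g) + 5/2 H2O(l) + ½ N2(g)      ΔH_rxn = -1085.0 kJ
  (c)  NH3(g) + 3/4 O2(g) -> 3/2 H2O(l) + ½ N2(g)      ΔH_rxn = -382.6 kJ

(a) × 2: (2)·(-46.1) = -92.2 kJ
(b) as written: -1085.0 kJ
(c) reversed and × 3: (-3)·(-382.6) = +1147.8 kJ
Combining the equations, ΔH_rxn = (-92.2) + (-1085.0) + (+1147.8) = -29.4 kJ

ΔH_rxn = -29.4 kJ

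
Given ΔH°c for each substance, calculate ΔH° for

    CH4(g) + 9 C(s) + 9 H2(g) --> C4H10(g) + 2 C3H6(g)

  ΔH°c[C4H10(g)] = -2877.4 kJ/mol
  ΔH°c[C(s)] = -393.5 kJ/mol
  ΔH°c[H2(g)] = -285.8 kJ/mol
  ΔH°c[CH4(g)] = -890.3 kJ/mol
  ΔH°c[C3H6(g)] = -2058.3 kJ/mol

With combustion enthalpies, reactants minus products:
= [1·(-890.3) + 9·(-393.5) + 9·(-285.8)] − [1·(-2877.4) + 2·(-2058.3)]
= -10.0 kJ/mol

ΔH° = -10.0 kJ/mol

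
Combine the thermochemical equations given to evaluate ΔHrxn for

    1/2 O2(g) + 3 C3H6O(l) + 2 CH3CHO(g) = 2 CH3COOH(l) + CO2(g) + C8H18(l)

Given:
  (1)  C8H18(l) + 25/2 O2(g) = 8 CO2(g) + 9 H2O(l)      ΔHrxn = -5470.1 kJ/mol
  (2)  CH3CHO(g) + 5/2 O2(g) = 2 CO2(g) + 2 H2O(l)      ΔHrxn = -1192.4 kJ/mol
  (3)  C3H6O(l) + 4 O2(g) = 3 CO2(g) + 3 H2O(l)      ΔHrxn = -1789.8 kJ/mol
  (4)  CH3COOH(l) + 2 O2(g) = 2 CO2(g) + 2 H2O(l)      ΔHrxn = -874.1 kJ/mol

ΔHrxn = -535.9 kJ/mol

(1) reversed: +5470.1 kJ/mol
(2) × 2: (2)·(-1192.4) = -2384.8 kJ/mol
(3) × 3: (3)·(-1789.8) = -5369.4 kJ/mol
(4) reversed and × 2: (-2)·(-874.1) = +1748.2 kJ/mol
Since enthalpy is a state function, ΔHrxn = (-1)·(-5470.1) + (2)·(-1192.4) + (3)·(-1789.8) + (-2)·(-874.1) = -535.9 kJ/mol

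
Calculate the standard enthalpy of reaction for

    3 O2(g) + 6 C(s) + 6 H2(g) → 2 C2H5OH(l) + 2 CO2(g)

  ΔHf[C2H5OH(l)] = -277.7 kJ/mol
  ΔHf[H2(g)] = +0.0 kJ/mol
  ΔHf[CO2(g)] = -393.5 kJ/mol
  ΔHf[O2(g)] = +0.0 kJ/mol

ΔH_rxn = -1342.4 kJ/mol

Products: 2·(-277.7) + 2·(-393.5) = -1342.4
Reactants: 3·(+0.0) + 6·(+0.0) + 6·(+0.0) = +0.0
ΔH_rxn = (-1342.4) − (+0.0) = -1342.4 kJ/mol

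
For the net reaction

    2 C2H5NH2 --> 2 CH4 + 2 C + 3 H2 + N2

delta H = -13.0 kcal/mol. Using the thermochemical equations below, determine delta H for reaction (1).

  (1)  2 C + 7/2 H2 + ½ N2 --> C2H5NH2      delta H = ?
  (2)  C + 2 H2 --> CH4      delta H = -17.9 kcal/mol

delta H = -11.4 kcal/mol

(1) reversed and × 2 (reverse to put C2H5NH2 on the reactant side; ×2 to match 2 C2H5NH2 in the target): contributes −2·x
(2) × 2 (×2 to match 2 CH4 in the target): (2)·(-17.9) = -35.8 kcal/mol
-13.0 = (-35.8) − 2·x
x = (-13.0 − (-35.8)) / (-2) = -11.4 kcal/mol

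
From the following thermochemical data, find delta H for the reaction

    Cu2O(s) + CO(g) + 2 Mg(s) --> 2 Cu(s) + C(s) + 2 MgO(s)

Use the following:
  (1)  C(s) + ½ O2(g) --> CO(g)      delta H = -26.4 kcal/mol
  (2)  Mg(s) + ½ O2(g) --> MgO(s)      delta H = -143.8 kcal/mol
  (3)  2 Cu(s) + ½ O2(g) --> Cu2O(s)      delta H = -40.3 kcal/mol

delta H = -220.9 kcal/mol

(1) reversed (reverse to put CO(g) on the reactant side): +26.4 kcal/mol
(2) × 2 (scale by 2 for the 2 MgO(s)): (2)·(-143.8) = -287.6 kcal/mol
(3) reversed (reverse to put Cu2O(s) on the reactant side): +40.3 kcal/mol
delta H = (-1)·(-26.4) + (2)·(-143.8) + (-1)·(-40.3) = -220.9 kcal/mol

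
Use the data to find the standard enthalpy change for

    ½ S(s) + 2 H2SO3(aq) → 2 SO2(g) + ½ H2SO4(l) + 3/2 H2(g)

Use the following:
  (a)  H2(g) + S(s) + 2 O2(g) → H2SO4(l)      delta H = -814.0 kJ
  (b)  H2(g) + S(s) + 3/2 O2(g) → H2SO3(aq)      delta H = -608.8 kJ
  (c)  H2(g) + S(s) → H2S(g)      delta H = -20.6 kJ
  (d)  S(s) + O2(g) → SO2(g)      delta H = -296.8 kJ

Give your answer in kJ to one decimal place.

(a) × 1/2: (1/2)·(-814.0) = -407.0 kJ
(b) reversed and × 2: (-2)·(-608.8) = +1217.6 kJ
(c): not needed.
(d) × 2: (2)·(-296.8) = -593.6 kJ
Summing the manipulated equations, delta H = (1/2)·(-814.0) + (-2)·(-608.8) + (2)·(-296.8) = 217.0 kJ

delta H = 217.0 kJ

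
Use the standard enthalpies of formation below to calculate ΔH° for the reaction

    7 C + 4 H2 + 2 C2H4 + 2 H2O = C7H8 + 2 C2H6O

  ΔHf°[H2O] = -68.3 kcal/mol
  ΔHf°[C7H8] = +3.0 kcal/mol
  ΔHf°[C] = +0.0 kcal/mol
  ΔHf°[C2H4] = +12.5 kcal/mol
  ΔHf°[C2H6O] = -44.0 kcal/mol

ΔH° = 26.6 kcal/mol

ΔH°rxn = Σ nΔHf°(products) − Σ nΔHf°(reactants).
Products: 1·(+3.0) + 2·(-44.0) = -85.0
Reactants: 7·(+0.0) + 4·(+0.0) + 2·(+12.5) + 2·(-68.3) = -111.6
ΔH° = (-85.0) − (-111.6) = 26.6 kcal/mol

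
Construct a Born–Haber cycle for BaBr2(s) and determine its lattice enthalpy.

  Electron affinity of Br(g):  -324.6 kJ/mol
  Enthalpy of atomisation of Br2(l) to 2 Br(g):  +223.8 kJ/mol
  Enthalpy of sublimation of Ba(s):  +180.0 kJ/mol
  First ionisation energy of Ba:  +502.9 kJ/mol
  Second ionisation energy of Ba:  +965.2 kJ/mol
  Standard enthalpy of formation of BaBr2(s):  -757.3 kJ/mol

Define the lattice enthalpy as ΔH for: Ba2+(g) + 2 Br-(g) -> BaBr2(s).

U = -1980.0 kJ/mol

ΔHf° = 1·ΔHsub + 1·(ΣIE) + 1·D(Br2) + 2·EA + U
-757.3 = 1·(+180.0) + 1·(+1468.1) + 1·(+223.8) + 2·(-324.6) + U
U = -757.3 − (+1222.7) = -1980.0 kJ/mol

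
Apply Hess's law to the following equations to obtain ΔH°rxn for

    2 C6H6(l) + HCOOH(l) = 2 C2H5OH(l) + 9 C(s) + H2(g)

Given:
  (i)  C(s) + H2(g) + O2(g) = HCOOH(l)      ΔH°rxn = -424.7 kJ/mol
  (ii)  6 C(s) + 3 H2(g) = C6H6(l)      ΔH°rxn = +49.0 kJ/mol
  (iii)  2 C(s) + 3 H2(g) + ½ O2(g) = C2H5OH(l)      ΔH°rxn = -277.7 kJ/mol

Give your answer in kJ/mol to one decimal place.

ΔH°rxn = -228.7 kJ/mol

(i) reversed (HCOOH(l) must end up as a reactant): +424.7 kJ/mol
(ii) reversed and × 2 (reverse to put C6H6(l) on the reactant side; ×2 to match 2 C6H6(l) in the target): (-2)·(+49.0) = -98.0 kJ/mol
(iii) × 2 (×2 to match 2 C2H5OH(l) in the target): (2)·(-277.7) = -555.4 kJ/mol
By Hess's law, ΔH°rxn = (-1)·(-424.7) + (-2)·(+49.0) + (2)·(-277.7) = -228.7 kJ/mol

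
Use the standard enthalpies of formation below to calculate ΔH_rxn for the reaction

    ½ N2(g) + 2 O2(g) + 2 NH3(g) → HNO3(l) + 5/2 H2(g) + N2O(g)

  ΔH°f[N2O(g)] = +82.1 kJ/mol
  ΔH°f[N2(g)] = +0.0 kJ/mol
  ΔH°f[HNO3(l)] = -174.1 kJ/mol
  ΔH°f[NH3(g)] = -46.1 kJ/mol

ΔH_rxn = 0.2 kJ/mol

Products: 1·(-174.1) + 5/2·(+0.0) + 1·(+82.1) = -92.0
Reactants: 1/2·(+0.0) + 2·(+0.0) + 2·(-46.1) = -92.2
ΔH_rxn = (-92.0) − (-92.2) = 0.2 kJ/mol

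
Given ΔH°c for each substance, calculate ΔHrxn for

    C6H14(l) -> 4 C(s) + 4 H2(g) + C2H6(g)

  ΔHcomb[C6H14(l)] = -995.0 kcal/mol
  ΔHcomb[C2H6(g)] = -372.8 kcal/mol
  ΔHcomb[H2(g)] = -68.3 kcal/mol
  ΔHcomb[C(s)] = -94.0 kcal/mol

Using ΔH = Σ nΔHc°(reactants) − Σ nΔHc°(products):
= [1·(-995.0)] − [4·(-94.0) + 4·(-68.3) + 1·(-372.8)]
= 27.0 kcal/mol

ΔHrxn = 27.0 kcal/mol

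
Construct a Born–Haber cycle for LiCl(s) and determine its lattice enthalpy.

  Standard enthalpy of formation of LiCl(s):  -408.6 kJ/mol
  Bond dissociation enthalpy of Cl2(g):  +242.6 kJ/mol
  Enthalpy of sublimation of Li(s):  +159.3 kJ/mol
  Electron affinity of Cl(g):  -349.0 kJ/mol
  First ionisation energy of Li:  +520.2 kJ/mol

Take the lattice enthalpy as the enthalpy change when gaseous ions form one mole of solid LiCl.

ΔHf° = 1·ΔHsub + 1·(ΣIE) + 1/2·D(Cl2) + 1·EA + U
-408.6 = 1·(+159.3) + 1·(+520.2) + 1/2·(+242.6) + 1·(-349.0) + U
U = -408.6 − (+451.8) = -860.4 kJ/mol

U = -860.4 kJ/mol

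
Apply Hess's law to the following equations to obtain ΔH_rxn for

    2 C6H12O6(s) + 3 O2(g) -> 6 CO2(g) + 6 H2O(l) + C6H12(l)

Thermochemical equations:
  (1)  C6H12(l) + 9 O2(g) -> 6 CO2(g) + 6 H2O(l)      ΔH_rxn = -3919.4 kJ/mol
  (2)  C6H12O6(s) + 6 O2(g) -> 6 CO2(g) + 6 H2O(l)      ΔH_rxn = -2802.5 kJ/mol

ΔH_rxn = -1685.6 kJ/mol

(1) reversed (reverse to put C6H12(l) on the product side): +3919.4 kJ/mol
(2) × 2 (×2 to match 2 C6H12O6(s) in the target): (2)·(-2802.5) = -5605.0 kJ/mol
Since enthalpy is a state function, ΔH_rxn = (+3919.4) + (-5605.0) = -1685.6 kJ/mol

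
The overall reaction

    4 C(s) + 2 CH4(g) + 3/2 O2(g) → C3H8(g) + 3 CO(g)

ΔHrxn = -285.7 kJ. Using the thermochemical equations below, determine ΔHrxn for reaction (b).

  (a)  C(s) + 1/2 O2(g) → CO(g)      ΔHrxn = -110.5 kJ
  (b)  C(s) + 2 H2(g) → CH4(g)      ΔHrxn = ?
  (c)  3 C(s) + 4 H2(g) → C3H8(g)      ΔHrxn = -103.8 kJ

(a) × 3 (scale by 3 for the 3 CO(g)): (3)·(-110.5) = -331.5 kJ
(b) reversed and × 2 (reverse to put CH4(g) on the reactant side; ×2 to match 2 CH4(g) in the target): contributes −2·x
(c) as written (C3H8(g) already on the product side): -103.8 kJ
-285.7 = (-331.5) + (-103.8) − 2·x
x = (-285.7 − (-435.3)) / (-2) = -74.8 kJ

ΔHrxn = -74.8 kJ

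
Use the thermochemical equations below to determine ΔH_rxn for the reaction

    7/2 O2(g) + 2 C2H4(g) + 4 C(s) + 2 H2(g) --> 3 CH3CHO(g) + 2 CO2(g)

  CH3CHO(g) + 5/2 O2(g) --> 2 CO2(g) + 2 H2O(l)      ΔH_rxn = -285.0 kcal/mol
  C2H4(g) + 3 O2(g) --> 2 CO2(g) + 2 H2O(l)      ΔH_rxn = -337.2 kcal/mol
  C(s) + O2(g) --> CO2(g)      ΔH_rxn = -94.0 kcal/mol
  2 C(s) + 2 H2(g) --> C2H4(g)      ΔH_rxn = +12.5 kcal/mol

ΔH_rxn = -332.1 kcal/mol

equation 1 reversed and × 3 (CH3CHO(g) must end up as a product; scale by 3 for the 3 CH3CHO(g)): (-3)·(-285.0) = +855.0 kcal/mol
equation 2 × 3: (3)·(-337.2) = -1011.6 kcal/mol
equation 3 × 2: (2)·(-94.0) = -188.0 kcal/mol
equation 4 as written (H2(g) already on the reactant side): +12.5 kcal/mol
Combining the equations, ΔH_rxn = (+855.0) + (-1011.6) + (-188.0) + (+12.5) = -332.1 kcal/mol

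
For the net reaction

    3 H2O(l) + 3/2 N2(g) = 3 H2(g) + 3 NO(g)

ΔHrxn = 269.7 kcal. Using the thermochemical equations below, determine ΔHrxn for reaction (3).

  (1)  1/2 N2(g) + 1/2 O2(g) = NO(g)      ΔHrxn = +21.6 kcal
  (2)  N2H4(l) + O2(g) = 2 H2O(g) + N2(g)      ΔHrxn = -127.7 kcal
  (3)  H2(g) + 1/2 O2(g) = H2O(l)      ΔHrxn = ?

(1) × 3: (3)·(+21.6) = +64.8 kcal
(2): not needed.
(3) reversed and × 3: contributes −3·x
+269.7 = (+64.8) − 3·x
x = (+269.7 − (+64.8)) / (-3) = -68.3 kcal

ΔHrxn = -68.3 kcal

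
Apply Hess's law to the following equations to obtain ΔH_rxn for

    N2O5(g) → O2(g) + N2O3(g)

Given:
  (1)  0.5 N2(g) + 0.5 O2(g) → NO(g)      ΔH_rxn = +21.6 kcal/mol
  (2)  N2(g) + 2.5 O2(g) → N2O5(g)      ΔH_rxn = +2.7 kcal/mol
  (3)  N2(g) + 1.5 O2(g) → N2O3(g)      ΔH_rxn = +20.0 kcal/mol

ΔH_rxn = 17.3 kcal/mol

(1): not needed.
(2) reversed: -2.7 kcal/mol
(3) as written: +20.0 kcal/mol
ΔH_rxn = (-1)·(+2.7) + (1)·(+20.0) = 17.3 kcal/mol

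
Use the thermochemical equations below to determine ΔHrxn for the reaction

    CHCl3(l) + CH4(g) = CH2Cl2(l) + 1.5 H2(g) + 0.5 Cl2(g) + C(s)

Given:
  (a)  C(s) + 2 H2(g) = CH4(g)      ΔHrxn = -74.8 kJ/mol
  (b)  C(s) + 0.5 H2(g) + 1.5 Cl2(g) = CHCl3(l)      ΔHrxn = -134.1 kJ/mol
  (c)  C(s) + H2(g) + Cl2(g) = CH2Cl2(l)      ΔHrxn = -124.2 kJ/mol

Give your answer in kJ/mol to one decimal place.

ΔHrxn = 84.7 kJ/mol

(a) reversed (reverse to put CH4(g) on the reactant side): +74.8 kJ/mol
(b) reversed (CHCl3(l) must end up as a reactant): +134.1 kJ/mol
(c) as written (CH2Cl2(l) already on the product side): -124.2 kJ/mol
Since enthalpy is a state function, ΔHrxn = (-1)·(-74.8) + (-1)·(-134.1) + (1)·(-124.2) = 84.7 kJ/mol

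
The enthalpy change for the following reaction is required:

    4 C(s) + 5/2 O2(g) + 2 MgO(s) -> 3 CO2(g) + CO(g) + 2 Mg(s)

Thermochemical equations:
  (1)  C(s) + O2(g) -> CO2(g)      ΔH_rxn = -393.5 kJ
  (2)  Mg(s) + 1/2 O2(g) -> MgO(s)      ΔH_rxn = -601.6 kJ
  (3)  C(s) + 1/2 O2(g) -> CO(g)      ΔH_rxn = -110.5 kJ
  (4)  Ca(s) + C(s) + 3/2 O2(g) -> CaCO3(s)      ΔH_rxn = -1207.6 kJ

ΔH_rxn = -87.8 kJ

(1) × 3 (scale by 3 for the 3 CO2(g)): (3)·(-393.5) = -1180.5 kJ
(2) reversed and × 2 (reverse to put MgO(s) on the reactant side; scale by 2 for the 2 MgO(s)): (-2)·(-601.6) = +1203.2 kJ
(3) as written (CO(g) already on the product side): -110.5 kJ
(4): not needed (Ca(s) appears nowhere else).
Combining the equations, ΔH_rxn = (3)·(-393.5) + (-2)·(-601.6) + (1)·(-110.5) = -87.8 kJ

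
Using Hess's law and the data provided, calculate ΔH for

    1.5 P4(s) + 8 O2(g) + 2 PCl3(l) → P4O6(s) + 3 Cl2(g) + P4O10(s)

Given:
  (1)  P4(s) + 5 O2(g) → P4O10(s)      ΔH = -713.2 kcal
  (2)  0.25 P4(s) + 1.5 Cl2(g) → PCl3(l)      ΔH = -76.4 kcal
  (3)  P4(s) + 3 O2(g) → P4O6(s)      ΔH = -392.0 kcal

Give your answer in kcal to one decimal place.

ΔH = -952.4 kcal

(1) as written (P4O10(s) already on the product side): -713.2 kcal
(2) reversed and × 2 (reverse to put PCl3(l) on the reactant side; ×2 to match 2 PCl3(l) in the target): (-2)·(-76.4) = +152.8 kcal
(3) as written (P4O6(s) already on the product side): -392.0 kcal
ΔH = (-713.2) + (+152.8) + (-392.0) = -952.4 kcal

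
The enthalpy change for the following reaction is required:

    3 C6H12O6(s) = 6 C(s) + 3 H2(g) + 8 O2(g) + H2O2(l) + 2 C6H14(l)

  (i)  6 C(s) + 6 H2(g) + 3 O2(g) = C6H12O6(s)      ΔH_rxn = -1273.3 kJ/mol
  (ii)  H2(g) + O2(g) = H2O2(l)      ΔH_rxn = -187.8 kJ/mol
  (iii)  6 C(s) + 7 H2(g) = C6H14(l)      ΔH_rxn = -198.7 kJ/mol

(i) reversed and × 3 (reverse to put C6H12O6(s) on the reactant side; ×3 to match 3 C6H12O6(s) in the target): (-3)·(-1273.3) = +3819.9 kJ/mol
(ii) as written (H2O2(l) already on the product side): -187.8 kJ/mol
(iii) × 2 (×2 to match 2 C6H14(l) in the target): (2)·(-198.7) = -397.4 kJ/mol
Summing the manipulated equations, ΔH_rxn = (-3)·(-1273.3) + (1)·(-187.8) + (2)·(-198.7) = 3234.7 kJ/mol

ΔH_rxn = 3234.7 kJ/mol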